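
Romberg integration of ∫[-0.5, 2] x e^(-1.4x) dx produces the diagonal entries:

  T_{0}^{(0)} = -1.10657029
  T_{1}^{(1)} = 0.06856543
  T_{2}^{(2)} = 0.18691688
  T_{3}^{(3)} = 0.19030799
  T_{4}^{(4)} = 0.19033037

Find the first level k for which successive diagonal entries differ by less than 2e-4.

|T_{1}^{(1)} − T_{0}^{(0)}| = 1.17513572 ≥ 2e-4
|T_{2}^{(2)} − T_{1}^{(1)}| = 0.11835145 ≥ 2e-4
|T_{3}^{(3)} − T_{2}^{(2)}| = 0.00339111 ≥ 2e-4
|T_{4}^{(4)} − T_{3}^{(3)}| = 0.00002238 < 2e-4

k = 4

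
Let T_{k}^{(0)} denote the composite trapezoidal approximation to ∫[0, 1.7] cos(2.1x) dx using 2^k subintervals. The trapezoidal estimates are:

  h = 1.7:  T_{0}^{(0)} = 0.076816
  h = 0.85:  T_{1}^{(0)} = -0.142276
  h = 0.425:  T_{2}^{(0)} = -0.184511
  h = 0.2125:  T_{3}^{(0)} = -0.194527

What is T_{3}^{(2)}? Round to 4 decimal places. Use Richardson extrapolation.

T_{2}^{(1)} = -0.184511 + (-0.184511 − (-0.142276))/3 = -0.198589
T_{3}^{(1)} = (4·(-0.194527) − (-0.184511)) / 3 = -0.197866
T_{3}^{(2)} = -0.197866 + (-0.197866 − (-0.198589))/15 = -0.197818
(Column j=1 coincides with Simpson's rule on the same nodes.)

-0.1978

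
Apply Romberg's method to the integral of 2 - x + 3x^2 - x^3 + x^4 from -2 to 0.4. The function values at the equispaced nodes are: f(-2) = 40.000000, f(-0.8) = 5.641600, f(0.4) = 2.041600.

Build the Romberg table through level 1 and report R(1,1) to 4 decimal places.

R(0,0) (trapezoid, 1 panel, h=2.4000): 50.449920
R(1,0) (trapezoid, 2 panels, h=1.2000): 31.994880
R(1,1) = 31.994880 + (31.994880 − 50.449920)/3 = 25.843200

25.8432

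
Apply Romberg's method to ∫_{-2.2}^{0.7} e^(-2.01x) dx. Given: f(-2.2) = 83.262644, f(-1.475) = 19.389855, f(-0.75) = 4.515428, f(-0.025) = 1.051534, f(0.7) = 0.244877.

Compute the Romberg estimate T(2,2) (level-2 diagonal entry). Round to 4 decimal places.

41.6589

T(0,0) (trapezoid, 1 panel, h=2.9000): 121.085905
T(1,0) (trapezoid, 2 panels, h=1.4500): 67.090323
T(2,0) (trapezoid, 4 panels, h=0.7250): 48.365169
T(1,1) = 67.090323 + (67.090323 − 121.085905)/3 = 49.091796
T(2,1) = 48.365169 + (48.365169 − 67.090323)/3 = 42.123451
T(2,2) = 42.123451 + (42.123451 − 49.091796)/15 = 41.658895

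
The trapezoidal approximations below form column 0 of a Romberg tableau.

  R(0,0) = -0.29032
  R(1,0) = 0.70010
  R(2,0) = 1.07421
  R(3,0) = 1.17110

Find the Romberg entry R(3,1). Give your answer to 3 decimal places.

1.203

Richardson extrapolation on the trapezoidal column (denominator 4−1=3):
R(3,1) = (4·1.17110 − 1.07421) / 3 = 1.20340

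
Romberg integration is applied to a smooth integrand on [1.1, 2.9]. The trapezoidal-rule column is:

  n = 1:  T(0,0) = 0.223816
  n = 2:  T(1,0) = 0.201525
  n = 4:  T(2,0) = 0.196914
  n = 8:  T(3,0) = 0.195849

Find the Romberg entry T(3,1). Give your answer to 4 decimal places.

Richardson extrapolation on the trapezoidal column (denominator 4−1=3):
T(3,1) = (4·0.195849 − 0.196914) / 3 = 0.195494

0.1955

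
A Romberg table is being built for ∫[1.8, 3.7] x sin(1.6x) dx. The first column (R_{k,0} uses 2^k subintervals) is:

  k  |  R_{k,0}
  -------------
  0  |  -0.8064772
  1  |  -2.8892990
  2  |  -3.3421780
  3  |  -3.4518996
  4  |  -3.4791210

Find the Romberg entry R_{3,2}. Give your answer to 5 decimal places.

Richardson extrapolation on the trapezoidal column (denominator 4−1=3):
R_{2,1} = (4·(-3.3421780) − (-2.8892990)) / 3 = -3.4931377
R_{3,1} = (4·(-3.4518996) − (-3.3421780)) / 3 = -3.4884735
R_{3,2} = (16·(-3.4884735) − (-3.4931377)) / 15 = -3.4881626

-3.48816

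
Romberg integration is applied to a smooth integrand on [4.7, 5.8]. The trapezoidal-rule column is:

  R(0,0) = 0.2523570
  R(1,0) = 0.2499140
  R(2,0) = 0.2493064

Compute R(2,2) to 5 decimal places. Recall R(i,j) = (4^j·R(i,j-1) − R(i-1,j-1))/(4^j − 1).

Richardson extrapolation on the trapezoidal column (denominator 4−1=3):
R(1,1) = 0.2499140 + (0.2499140 − 0.2523570)/3 = 0.2490997
R(2,1) = (4·0.2493064 − 0.2499140) / 3 = 0.2491039
R(2,2) = (16·0.2491039 − 0.2490997) / 15 = 0.2491042

0.24910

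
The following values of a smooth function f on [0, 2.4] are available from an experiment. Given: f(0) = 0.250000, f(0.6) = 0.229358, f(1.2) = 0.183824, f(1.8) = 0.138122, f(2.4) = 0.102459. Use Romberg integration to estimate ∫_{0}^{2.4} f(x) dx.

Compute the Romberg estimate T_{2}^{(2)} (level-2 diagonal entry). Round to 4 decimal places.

0.4382

T_{0}^{(0)} (trapezoid, 1 panel, h=2.4000): 0.422951
T_{1}^{(0)} (trapezoid, 2 panels, h=1.2000): 0.432064
T_{2}^{(0)} (trapezoid, 4 panels, h=0.6000): 0.436520
T_{1}^{(1)} = 0.432064 + (0.432064 − 0.422951)/3 = 0.435102
T_{2}^{(1)} = 0.436520 + (0.436520 − 0.432064)/3 = 0.438005
T_{2}^{(2)} = 0.438005 + (0.438005 − 0.435102)/15 = 0.438199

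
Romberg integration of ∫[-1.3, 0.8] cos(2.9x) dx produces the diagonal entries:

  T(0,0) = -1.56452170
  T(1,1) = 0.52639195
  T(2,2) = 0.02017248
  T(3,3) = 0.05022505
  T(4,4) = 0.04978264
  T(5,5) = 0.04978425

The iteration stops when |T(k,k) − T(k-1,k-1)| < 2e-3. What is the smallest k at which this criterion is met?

k = 4

|T(1,1) − T(0,0)| = 2.09091365 ≥ 2e-3
|T(2,2) − T(1,1)| = 0.50621947 ≥ 2e-3
|T(3,3) − T(2,2)| = 0.03005257 ≥ 2e-3
|T(4,4) − T(3,3)| = 0.00044241 < 2e-3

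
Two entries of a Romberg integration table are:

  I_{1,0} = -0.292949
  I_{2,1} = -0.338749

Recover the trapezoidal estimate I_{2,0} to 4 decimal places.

From I_{2,1} = (4·I_{2,0} − I_{1,0})/3, solve for I_{2,0}:
4·I_{2,0} = 3·(-0.338749) + (-0.292949) = -1.309196
I_{2,0} = -0.327299

-0.3273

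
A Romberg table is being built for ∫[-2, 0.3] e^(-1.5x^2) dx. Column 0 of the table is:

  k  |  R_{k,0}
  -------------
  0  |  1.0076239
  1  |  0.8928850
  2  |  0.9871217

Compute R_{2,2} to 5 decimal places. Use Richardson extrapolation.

R_{1,1} = (4·0.8928850 − 1.0076239) / 3 = 0.8546387
R_{2,1} = (4·0.9871217 − 0.8928850) / 3 = 1.0185339
R_{2,2} = 1.0185339 + (1.0185339 − 0.8546387)/15 = 1.0294602

1.02946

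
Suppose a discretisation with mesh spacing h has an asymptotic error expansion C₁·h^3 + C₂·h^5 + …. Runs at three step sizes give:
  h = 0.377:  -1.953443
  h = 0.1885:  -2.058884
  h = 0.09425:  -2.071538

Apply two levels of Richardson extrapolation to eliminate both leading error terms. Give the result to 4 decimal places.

-2.0733

First eliminate the h^3 term (factor 2^3 = 8):
  B₁ = (8·(-2.058884) − (-1.953443))/7 = -2.073947
  B₂ = (8·(-2.071538) − (-2.058884))/7 = -2.073346
Then eliminate the h^5 term (factor 2^5 = 32):
  (32·(-2.073346) − (-2.073947))/31 = -2.073327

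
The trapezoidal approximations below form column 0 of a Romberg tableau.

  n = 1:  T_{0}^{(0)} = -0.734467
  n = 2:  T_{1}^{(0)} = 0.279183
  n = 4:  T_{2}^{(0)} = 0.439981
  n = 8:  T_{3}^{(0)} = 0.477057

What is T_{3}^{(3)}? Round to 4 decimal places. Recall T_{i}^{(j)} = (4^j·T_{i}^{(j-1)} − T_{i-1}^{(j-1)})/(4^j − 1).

0.4892

Richardson extrapolation on the trapezoidal column (denominator 4−1=3):
T_{1}^{(1)} = (4·0.279183 − (-0.734467)) / 3 = 0.617066
T_{2}^{(1)} = (4·0.439981 − 0.279183) / 3 = 0.493580
T_{3}^{(1)} = (4·0.477057 − 0.439981) / 3 = 0.489416
T_{2}^{(2)} = 0.493580 + (0.493580 − 0.617066)/15 = 0.485348
T_{3}^{(2)} = (16·0.489416 − 0.493580) / 15 = 0.489138
T_{3}^{(3)} = 0.489138 + (0.489138 − 0.485348)/63 = 0.489198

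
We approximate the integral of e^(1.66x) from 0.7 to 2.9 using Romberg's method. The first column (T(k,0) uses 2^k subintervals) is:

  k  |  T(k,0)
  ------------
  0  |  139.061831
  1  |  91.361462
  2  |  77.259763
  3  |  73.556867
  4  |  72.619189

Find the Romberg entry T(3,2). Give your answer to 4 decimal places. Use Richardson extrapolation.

72.3068

Richardson extrapolation on the trapezoidal column (denominator 4−1=3):
T(2,1) = 77.259763 + (77.259763 − 91.361462)/3 = 72.559197
T(3,1) = 73.556867 + (73.556867 − 77.259763)/3 = 72.322568
T(3,2) = (16·72.322568 − 72.559197) / 15 = 72.306793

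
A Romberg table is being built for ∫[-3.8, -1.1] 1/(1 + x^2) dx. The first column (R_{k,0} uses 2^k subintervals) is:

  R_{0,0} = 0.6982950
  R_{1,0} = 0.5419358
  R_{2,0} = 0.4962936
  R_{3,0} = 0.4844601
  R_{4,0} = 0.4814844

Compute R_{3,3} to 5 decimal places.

0.48048

Richardson extrapolation on the trapezoidal column (denominator 4−1=3):
R_{1,1} = 0.5419358 + (0.5419358 − 0.6982950)/3 = 0.4898161
R_{2,1} = 0.4962936 + (0.4962936 − 0.5419358)/3 = 0.4810795
R_{3,1} = (4·0.4844601 − 0.4962936) / 3 = 0.4805156
R_{2,2} = (16·0.4810795 − 0.4898161) / 15 = 0.4804971
R_{3,2} = 0.4805156 + (0.4805156 − 0.4810795)/15 = 0.4804780
R_{3,3} = 0.4804780 + (0.4804780 − 0.4804971)/63 = 0.4804777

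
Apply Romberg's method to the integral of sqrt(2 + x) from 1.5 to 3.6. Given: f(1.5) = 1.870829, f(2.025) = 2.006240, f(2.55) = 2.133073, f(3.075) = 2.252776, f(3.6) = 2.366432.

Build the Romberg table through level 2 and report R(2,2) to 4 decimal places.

4.4694

R(0,0) (trapezoid, 1 panel, h=2.1000): 4.449124
R(1,0) (trapezoid, 2 panels, h=1.0500): 4.464289
R(2,0) (trapezoid, 4 panels, h=0.5250): 4.468128
R(1,1) = 4.464289 + (4.464289 − 4.449124)/3 = 4.469344
R(2,1) = 4.468128 + (4.468128 − 4.464289)/3 = 4.469408
R(2,2) = 4.469408 + (4.469408 − 4.469344)/15 = 4.469412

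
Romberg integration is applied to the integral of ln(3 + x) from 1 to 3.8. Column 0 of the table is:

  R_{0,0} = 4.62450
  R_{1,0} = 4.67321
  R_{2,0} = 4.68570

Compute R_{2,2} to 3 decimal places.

4.690

Richardson extrapolation on the trapezoidal column (denominator 4−1=3):
R_{1,1} = 4.67321 + (4.67321 − 4.62450)/3 = 4.68945
R_{2,1} = 4.68570 + (4.68570 − 4.67321)/3 = 4.68986
R_{2,2} = 4.68986 + (4.68986 − 4.68945)/15 = 4.68989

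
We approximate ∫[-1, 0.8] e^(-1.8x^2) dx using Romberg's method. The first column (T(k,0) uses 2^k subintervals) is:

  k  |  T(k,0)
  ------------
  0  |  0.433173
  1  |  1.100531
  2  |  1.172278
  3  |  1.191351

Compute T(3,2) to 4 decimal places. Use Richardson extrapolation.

Richardson extrapolation on the trapezoidal column (denominator 4−1=3):
T(2,1) = (4·1.172278 − 1.100531) / 3 = 1.196194
T(3,1) = (4·1.191351 − 1.172278) / 3 = 1.197709
T(3,2) = 1.197709 + (1.197709 − 1.196194)/15 = 1.197810

1.1978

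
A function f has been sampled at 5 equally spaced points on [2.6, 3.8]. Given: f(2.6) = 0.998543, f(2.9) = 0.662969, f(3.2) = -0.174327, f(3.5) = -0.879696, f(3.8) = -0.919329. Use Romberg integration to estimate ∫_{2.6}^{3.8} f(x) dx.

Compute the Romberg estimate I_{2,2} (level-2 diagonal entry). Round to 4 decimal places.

I_{0,0} (trapezoid, 1 panel, h=1.2000): 0.047528
I_{1,0} (trapezoid, 2 panels, h=0.6000): -0.080832
I_{2,0} (trapezoid, 4 panels, h=0.3000): -0.105434
I_{1,1} = -0.080832 + (-0.080832 − 0.047528)/3 = -0.123619
I_{2,1} = -0.105434 + (-0.105434 − (-0.080832))/3 = -0.113635
I_{2,2} = -0.113635 + (-0.113635 − (-0.123619))/15 = -0.112969

-0.1130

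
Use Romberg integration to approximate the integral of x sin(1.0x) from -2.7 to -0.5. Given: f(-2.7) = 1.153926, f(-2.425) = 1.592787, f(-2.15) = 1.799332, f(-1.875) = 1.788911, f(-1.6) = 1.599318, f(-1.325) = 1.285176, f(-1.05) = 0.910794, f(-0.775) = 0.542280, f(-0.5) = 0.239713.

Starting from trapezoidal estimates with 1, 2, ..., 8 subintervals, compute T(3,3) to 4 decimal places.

2.8277

T(0,0) (trapezoid, 1 panel, h=2.2000): 1.533003
T(1,0) (trapezoid, 2 panels, h=1.1000): 2.525751
T(2,0) (trapezoid, 4 panels, h=0.5500): 2.753445
T(3,0) (trapezoid, 8 panels, h=0.2750): 2.809240
T(1,1) = 2.525751 + (2.525751 − 1.533003)/3 = 2.856667
T(2,1) = 2.753445 + (2.753445 − 2.525751)/3 = 2.829343
T(3,1) = 2.809240 + (2.809240 − 2.753445)/3 = 2.827838
T(2,2) = 2.829343 + (2.829343 − 2.856667)/15 = 2.827521
T(3,2) = 2.827838 + (2.827838 − 2.829343)/15 = 2.827738
T(3,3) = 2.827738 + (2.827738 − 2.827521)/63 = 2.827741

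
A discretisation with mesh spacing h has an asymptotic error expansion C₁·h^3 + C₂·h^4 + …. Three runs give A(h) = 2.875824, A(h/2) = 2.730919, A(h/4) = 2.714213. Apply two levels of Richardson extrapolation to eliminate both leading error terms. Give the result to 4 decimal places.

2.7119

First eliminate the h^3 term (factor 2^3 = 8):
  B₁ = (8·2.730919 − 2.875824)/7 = 2.710218
  B₂ = (8·2.714213 − 2.730919)/7 = 2.711826
Then eliminate the h^4 term (factor 2^4 = 16):
  (16·2.711826 − 2.710218)/15 = 2.711933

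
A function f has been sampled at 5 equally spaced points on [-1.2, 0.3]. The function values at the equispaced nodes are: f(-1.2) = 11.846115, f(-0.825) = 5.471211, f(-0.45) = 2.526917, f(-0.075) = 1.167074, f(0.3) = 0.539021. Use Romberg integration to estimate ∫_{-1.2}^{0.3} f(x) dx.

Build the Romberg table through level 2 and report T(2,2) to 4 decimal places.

5.4907

T(0,0) (trapezoid, 1 panel, h=1.5000): 9.288852
T(1,0) (trapezoid, 2 panels, h=0.7500): 6.539614
T(2,0) (trapezoid, 4 panels, h=0.3750): 5.759164
T(1,1) = 6.539614 + (6.539614 − 9.288852)/3 = 5.623201
T(2,1) = 5.759164 + (5.759164 − 6.539614)/3 = 5.499014
T(2,2) = 5.499014 + (5.499014 − 5.623201)/15 = 5.490735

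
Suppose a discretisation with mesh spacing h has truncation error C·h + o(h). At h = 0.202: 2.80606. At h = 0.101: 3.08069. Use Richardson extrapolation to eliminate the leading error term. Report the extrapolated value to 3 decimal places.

Extrapolated value = (2·A(h/2) − A(h)) / (2 − 1)
= (2·3.08069 − 2.80606) / 1
= 3.35532 / 1 = 3.35532

3.355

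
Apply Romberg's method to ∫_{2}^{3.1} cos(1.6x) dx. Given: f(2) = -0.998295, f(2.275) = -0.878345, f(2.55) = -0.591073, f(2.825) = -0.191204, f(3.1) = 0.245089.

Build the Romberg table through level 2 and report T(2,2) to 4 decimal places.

-0.5694

T(0,0) (trapezoid, 1 panel, h=1.1000): -0.414263
T(1,0) (trapezoid, 2 panels, h=0.5500): -0.532222
T(2,0) (trapezoid, 4 panels, h=0.2750): -0.560237
T(1,1) = -0.532222 + (-0.532222 − (-0.414263))/3 = -0.571542
T(2,1) = -0.560237 + (-0.560237 − (-0.532222))/3 = -0.569575
T(2,2) = -0.569575 + (-0.569575 − (-0.571542))/15 = -0.569444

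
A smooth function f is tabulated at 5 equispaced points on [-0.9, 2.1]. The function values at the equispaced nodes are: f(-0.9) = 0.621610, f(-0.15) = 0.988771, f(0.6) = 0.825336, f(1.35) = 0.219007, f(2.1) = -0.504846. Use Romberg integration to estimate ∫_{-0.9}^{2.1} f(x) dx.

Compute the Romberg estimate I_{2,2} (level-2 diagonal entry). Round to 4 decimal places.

I_{0,0} (trapezoid, 1 panel, h=3.0000): 0.175146
I_{1,0} (trapezoid, 2 panels, h=1.5000): 1.325577
I_{2,0} (trapezoid, 4 panels, h=0.7500): 1.568622
I_{1,1} = 1.325577 + (1.325577 − 0.175146)/3 = 1.709054
I_{2,1} = 1.568622 + (1.568622 − 1.325577)/3 = 1.649637
I_{2,2} = 1.649637 + (1.649637 − 1.709054)/15 = 1.645676

1.6457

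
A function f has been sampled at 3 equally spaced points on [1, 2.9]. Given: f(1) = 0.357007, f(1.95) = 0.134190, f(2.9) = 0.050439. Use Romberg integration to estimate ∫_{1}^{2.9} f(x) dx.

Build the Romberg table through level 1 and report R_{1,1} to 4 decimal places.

0.2990

R_{0,0} (trapezoid, 1 panel, h=1.9000): 0.387074
R_{1,0} (trapezoid, 2 panels, h=0.9500): 0.321017
R_{1,1} = 0.321017 + (0.321017 − 0.387074)/3 = 0.298998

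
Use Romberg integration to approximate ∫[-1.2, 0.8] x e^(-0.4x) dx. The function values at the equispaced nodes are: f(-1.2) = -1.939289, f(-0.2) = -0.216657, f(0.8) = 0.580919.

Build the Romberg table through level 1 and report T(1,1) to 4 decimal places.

-0.7417

T(0,0) (trapezoid, 1 panel, h=2.0000): -1.358370
T(1,0) (trapezoid, 2 panels, h=1.0000): -0.895842
T(1,1) = -0.895842 + (-0.895842 − (-1.358370))/3 = -0.741666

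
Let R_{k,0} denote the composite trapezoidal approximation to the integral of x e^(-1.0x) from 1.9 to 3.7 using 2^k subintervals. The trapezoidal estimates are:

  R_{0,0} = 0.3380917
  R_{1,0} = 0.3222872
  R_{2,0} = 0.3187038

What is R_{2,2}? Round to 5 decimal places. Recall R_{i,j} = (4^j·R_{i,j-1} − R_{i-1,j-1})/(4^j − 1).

0.31754

Richardson extrapolation on the trapezoidal column (denominator 4−1=3):
R_{1,1} = 0.3222872 + (0.3222872 − 0.3380917)/3 = 0.3170190
R_{2,1} = (4·0.3187038 − 0.3222872) / 3 = 0.3175093
R_{2,2} = (16·0.3175093 − 0.3170190) / 15 = 0.3175420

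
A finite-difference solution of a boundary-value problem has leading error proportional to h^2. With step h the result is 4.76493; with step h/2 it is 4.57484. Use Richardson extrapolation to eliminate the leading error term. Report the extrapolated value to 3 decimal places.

Extrapolated value = (4·A(h/2) − A(h)) / (4 − 1)
= (4·4.57484 − 4.76493) / 3
= 13.53443 / 3 = 4.51148

4.511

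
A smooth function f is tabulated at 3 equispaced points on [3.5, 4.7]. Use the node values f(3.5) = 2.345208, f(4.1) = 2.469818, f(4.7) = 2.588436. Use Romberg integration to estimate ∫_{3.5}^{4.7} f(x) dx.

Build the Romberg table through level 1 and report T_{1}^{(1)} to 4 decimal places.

2.9626

T_{0}^{(0)} (trapezoid, 1 panel, h=1.2000): 2.960186
T_{1}^{(0)} (trapezoid, 2 panels, h=0.6000): 2.961984
T_{1}^{(1)} = 2.961984 + (2.961984 − 2.960186)/3 = 2.962583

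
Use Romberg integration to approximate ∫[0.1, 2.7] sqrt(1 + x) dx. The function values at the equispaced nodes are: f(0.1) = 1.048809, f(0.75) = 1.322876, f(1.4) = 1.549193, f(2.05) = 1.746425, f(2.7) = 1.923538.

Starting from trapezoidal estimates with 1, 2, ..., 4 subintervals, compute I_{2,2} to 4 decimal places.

I_{0,0} (trapezoid, 1 panel, h=2.6000): 3.864051
I_{1,0} (trapezoid, 2 panels, h=1.3000): 3.945976
I_{2,0} (trapezoid, 4 panels, h=0.6500): 3.968034
I_{1,1} = 3.945976 + (3.945976 − 3.864051)/3 = 3.973284
I_{2,1} = 3.968034 + (3.968034 − 3.945976)/3 = 3.975387
I_{2,2} = 3.975387 + (3.975387 − 3.973284)/15 = 3.975527

3.9755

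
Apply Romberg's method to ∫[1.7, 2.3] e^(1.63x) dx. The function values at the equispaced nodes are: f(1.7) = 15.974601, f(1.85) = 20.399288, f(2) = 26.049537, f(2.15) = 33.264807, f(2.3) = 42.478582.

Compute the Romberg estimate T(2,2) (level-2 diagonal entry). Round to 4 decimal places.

T(0,0) (trapezoid, 1 panel, h=0.6000): 17.535955
T(1,0) (trapezoid, 2 panels, h=0.3000): 16.582839
T(2,0) (trapezoid, 4 panels, h=0.1500): 16.341034
T(1,1) = 16.582839 + (16.582839 − 17.535955)/3 = 16.265134
T(2,1) = 16.341034 + (16.341034 − 16.582839)/3 = 16.260432
T(2,2) = 16.260432 + (16.260432 − 16.265134)/15 = 16.260119

16.2601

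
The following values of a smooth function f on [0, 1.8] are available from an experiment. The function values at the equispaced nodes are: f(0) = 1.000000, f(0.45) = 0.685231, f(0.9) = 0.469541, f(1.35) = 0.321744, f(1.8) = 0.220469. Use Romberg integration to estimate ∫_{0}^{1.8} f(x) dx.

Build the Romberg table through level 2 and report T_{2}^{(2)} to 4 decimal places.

T_{0}^{(0)} (trapezoid, 1 panel, h=1.8000): 1.098422
T_{1}^{(0)} (trapezoid, 2 panels, h=0.9000): 0.971798
T_{2}^{(0)} (trapezoid, 4 panels, h=0.4500): 0.939038
T_{1}^{(1)} = 0.971798 + (0.971798 − 1.098422)/3 = 0.929590
T_{2}^{(1)} = 0.939038 + (0.939038 − 0.971798)/3 = 0.928118
T_{2}^{(2)} = 0.928118 + (0.928118 − 0.929590)/15 = 0.928020

0.9280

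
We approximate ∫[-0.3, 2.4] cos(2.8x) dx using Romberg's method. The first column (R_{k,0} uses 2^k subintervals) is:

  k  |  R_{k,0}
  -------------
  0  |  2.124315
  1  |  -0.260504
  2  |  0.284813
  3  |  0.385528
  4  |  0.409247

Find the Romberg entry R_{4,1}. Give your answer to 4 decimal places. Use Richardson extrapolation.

Richardson extrapolation on the trapezoidal column (denominator 4−1=3):
R_{4,1} = 0.409247 + (0.409247 − 0.385528)/3 = 0.417153

0.4172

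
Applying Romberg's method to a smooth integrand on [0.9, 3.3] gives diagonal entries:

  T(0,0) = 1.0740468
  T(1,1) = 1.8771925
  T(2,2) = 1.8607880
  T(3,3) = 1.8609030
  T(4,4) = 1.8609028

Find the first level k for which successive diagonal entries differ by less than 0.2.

|T(1,1) − T(0,0)| = 0.8031457 ≥ 0.2
|T(2,2) − T(1,1)| = 0.0164045 < 0.2

k = 2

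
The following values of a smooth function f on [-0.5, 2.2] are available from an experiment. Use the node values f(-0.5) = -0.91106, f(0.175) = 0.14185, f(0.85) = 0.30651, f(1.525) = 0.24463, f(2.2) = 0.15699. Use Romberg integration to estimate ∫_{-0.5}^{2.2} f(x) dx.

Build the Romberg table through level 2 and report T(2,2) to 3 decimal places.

T(0,0) (trapezoid, 1 panel, h=2.7000): -1.01799
T(1,0) (trapezoid, 2 panels, h=1.3500): -0.09521
T(2,0) (trapezoid, 4 panels, h=0.6750): 0.21327
T(1,1) = -0.09521 + (-0.09521 − (-1.01799))/3 = 0.21238
T(2,1) = 0.21327 + (0.21327 − (-0.09521))/3 = 0.31610
T(2,2) = 0.31610 + (0.31610 − 0.21238)/15 = 0.32301

0.323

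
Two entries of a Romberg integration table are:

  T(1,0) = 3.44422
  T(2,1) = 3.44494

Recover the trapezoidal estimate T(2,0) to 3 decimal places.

From T(2,1) = (4·T(2,0) − T(1,0))/3, solve for T(2,0):
4·T(2,0) = 3·3.44494 + 3.44422 = 13.77904
T(2,0) = 3.44476

3.445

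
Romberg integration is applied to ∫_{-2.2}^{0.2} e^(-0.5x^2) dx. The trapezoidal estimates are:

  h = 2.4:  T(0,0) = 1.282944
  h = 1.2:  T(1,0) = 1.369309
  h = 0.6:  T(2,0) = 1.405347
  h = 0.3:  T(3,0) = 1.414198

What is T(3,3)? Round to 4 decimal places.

1.4171

T(1,1) = (4·1.369309 − 1.282944) / 3 = 1.398097
T(2,1) = 1.405347 + (1.405347 − 1.369309)/3 = 1.417360
T(3,1) = 1.414198 + (1.414198 − 1.405347)/3 = 1.417148
T(2,2) = (16·1.417360 − 1.398097) / 15 = 1.418644
T(3,2) = 1.417148 + (1.417148 − 1.417360)/15 = 1.417134
T(3,3) = 1.417134 + (1.417134 − 1.418644)/63 = 1.417110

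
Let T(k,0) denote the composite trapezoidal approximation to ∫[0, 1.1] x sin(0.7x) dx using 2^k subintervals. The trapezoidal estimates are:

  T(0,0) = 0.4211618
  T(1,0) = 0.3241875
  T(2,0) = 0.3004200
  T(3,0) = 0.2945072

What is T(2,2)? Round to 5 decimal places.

0.29254

T(1,1) = (4·0.3241875 − 0.4211618) / 3 = 0.2918627
T(2,1) = (4·0.3004200 − 0.3241875) / 3 = 0.2924975
T(2,2) = 0.2924975 + (0.2924975 − 0.2918627)/15 = 0.2925398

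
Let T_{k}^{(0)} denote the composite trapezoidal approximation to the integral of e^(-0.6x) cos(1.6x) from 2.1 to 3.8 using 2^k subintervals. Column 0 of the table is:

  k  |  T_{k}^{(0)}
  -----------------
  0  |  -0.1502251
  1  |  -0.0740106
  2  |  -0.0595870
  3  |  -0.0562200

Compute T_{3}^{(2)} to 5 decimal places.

-0.05512

Richardson extrapolation on the trapezoidal column (denominator 4−1=3):
T_{2}^{(1)} = (4·(-0.0595870) − (-0.0740106)) / 3 = -0.0547791
T_{3}^{(1)} = -0.0562200 + (-0.0562200 − (-0.0595870))/3 = -0.0550977
T_{3}^{(2)} = -0.0550977 + (-0.0550977 − (-0.0547791))/15 = -0.0551189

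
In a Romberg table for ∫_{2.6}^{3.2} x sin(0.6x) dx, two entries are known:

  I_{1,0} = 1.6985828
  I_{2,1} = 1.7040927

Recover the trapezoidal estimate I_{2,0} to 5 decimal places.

1.70272

From I_{2,1} = (4·I_{2,0} − I_{1,0})/3, solve for I_{2,0}:
4·I_{2,0} = 3·1.7040927 + 1.6985828 = 6.8108609
I_{2,0} = 1.7027152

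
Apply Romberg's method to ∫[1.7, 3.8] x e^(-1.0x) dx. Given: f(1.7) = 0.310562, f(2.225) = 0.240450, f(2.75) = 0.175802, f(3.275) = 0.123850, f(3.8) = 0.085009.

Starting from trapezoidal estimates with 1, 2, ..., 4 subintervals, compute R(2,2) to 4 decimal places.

R(0,0) (trapezoid, 1 panel, h=2.1000): 0.415350
R(1,0) (trapezoid, 2 panels, h=1.0500): 0.392267
R(2,0) (trapezoid, 4 panels, h=0.5250): 0.387391
R(1,1) = 0.392267 + (0.392267 − 0.415350)/3 = 0.384573
R(2,1) = 0.387391 + (0.387391 − 0.392267)/3 = 0.385766
R(2,2) = 0.385766 + (0.385766 − 0.384573)/15 = 0.385846

0.3858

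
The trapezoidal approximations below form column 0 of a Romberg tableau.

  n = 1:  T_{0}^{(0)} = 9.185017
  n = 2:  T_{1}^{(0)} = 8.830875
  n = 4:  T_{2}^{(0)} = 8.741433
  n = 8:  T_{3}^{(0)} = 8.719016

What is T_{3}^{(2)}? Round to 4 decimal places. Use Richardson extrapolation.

8.7115

Richardson extrapolation on the trapezoidal column (denominator 4−1=3):
T_{2}^{(1)} = (4·8.741433 − 8.830875) / 3 = 8.711619
T_{3}^{(1)} = 8.719016 + (8.719016 − 8.741433)/3 = 8.711544
T_{3}^{(2)} = (16·8.711544 − 8.711619) / 15 = 8.711539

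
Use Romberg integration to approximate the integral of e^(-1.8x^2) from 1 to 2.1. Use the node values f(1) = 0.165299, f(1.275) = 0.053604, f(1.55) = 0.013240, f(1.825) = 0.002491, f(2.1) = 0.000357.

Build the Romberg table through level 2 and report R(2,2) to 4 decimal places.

R(0,0) (trapezoid, 1 panel, h=1.1000): 0.091111
R(1,0) (trapezoid, 2 panels, h=0.5500): 0.052837
R(2,0) (trapezoid, 4 panels, h=0.2750): 0.041845
R(1,1) = 0.052837 + (0.052837 − 0.091111)/3 = 0.040079
R(2,1) = 0.041845 + (0.041845 − 0.052837)/3 = 0.038181
R(2,2) = 0.038181 + (0.038181 − 0.040079)/15 = 0.038054

0.0381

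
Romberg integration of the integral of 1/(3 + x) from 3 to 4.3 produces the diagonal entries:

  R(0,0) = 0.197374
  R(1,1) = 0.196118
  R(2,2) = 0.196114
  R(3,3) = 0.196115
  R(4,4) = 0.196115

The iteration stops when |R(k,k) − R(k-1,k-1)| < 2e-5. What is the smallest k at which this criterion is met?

k = 2

|R(1,1) − R(0,0)| = 0.001256 ≥ 2e-5
|R(2,2) − R(1,1)| = 0.000004 < 2e-5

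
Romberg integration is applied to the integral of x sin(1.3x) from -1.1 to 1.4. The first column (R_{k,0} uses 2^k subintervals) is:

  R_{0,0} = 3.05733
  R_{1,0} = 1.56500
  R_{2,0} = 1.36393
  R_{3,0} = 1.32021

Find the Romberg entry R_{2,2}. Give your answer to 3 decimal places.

R_{1,1} = 1.56500 + (1.56500 − 3.05733)/3 = 1.06756
R_{2,1} = (4·1.36393 − 1.56500) / 3 = 1.29691
R_{2,2} = (16·1.29691 − 1.06756) / 15 = 1.31220

1.312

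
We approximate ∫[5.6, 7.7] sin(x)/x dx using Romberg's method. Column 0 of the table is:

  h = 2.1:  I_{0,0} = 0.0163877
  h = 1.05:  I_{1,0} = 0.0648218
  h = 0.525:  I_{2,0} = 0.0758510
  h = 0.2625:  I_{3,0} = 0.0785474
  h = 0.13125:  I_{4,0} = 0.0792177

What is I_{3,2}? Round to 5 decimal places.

Richardson extrapolation on the trapezoidal column (denominator 4−1=3):
I_{2,1} = (4·0.0758510 − 0.0648218) / 3 = 0.0795274
I_{3,1} = 0.0785474 + (0.0785474 − 0.0758510)/3 = 0.0794462
I_{3,2} = 0.0794462 + (0.0794462 − 0.0795274)/15 = 0.0794408

0.07944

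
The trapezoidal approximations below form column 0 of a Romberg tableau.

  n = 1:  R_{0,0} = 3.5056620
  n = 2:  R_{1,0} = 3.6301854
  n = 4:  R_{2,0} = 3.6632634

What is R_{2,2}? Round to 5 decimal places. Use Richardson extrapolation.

R_{1,1} = (4·3.6301854 − 3.5056620) / 3 = 3.6716932
R_{2,1} = (4·3.6632634 − 3.6301854) / 3 = 3.6742894
R_{2,2} = (16·3.6742894 − 3.6716932) / 15 = 3.6744625

3.67446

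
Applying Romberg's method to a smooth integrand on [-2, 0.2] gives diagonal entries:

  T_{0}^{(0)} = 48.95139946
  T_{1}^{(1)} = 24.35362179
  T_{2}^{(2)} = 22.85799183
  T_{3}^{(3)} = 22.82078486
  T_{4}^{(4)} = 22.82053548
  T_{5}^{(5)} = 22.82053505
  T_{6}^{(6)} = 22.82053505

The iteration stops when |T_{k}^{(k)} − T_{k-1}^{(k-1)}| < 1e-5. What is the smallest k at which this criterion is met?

k = 5

|T_{1}^{(1)} − T_{0}^{(0)}| = 24.59777767 ≥ 1e-5
|T_{2}^{(2)} − T_{1}^{(1)}| = 1.49562996 ≥ 1e-5
|T_{3}^{(3)} − T_{2}^{(2)}| = 0.03720697 ≥ 1e-5
|T_{4}^{(4)} − T_{3}^{(3)}| = 0.00024938 ≥ 1e-5
|T_{5}^{(5)} − T_{4}^{(4)}| = 0.00000043 < 1e-5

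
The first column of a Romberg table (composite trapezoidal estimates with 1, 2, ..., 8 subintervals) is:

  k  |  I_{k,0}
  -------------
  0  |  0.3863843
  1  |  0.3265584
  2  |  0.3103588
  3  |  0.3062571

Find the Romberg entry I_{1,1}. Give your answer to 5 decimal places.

0.30662

I_{1,1} = 0.3265584 + (0.3265584 − 0.3863843)/3 = 0.3066164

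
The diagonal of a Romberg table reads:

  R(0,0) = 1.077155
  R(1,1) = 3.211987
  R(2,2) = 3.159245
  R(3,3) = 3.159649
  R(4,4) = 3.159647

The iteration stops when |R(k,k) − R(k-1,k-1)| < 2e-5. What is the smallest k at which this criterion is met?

|R(1,1) − R(0,0)| = 2.134832 ≥ 2e-5
|R(2,2) − R(1,1)| = 0.052742 ≥ 2e-5
|R(3,3) − R(2,2)| = 0.000404 ≥ 2e-5
|R(4,4) − R(3,3)| = 0.000002 < 2e-5

k = 4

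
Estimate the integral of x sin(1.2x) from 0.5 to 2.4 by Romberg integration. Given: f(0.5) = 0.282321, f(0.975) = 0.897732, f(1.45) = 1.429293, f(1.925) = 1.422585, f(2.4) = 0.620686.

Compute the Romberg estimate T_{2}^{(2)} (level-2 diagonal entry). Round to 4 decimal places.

2.0630

T_{0}^{(0)} (trapezoid, 1 panel, h=1.9000): 0.857857
T_{1}^{(0)} (trapezoid, 2 panels, h=0.9500): 1.786757
T_{2}^{(0)} (trapezoid, 4 panels, h=0.4750): 1.995529
T_{1}^{(1)} = 1.786757 + (1.786757 − 0.857857)/3 = 2.096390
T_{2}^{(1)} = 1.995529 + (1.995529 − 1.786757)/3 = 2.065120
T_{2}^{(2)} = 2.065120 + (2.065120 − 2.096390)/15 = 2.063035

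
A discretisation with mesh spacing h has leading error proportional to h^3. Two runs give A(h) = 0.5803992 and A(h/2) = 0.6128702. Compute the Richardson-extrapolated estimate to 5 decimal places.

0.61751

The leading error scales as h^3; refining by a factor of 2 reduces it by 2^3 = 8.
Extrapolated value = (8·A(h/2) − A(h)) / (8 − 1)
= (8·0.6128702 − 0.5803992) / 7
= 4.3225624 / 7 = 0.6175089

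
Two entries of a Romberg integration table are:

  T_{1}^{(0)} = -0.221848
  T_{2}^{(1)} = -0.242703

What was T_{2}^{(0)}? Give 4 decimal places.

-0.2375

From T_{2}^{(1)} = (4·T_{2}^{(0)} − T_{1}^{(0)})/3, solve for T_{2}^{(0)}:
4·T_{2}^{(0)} = 3·(-0.242703) + (-0.221848) = -0.949957
T_{2}^{(0)} = -0.237489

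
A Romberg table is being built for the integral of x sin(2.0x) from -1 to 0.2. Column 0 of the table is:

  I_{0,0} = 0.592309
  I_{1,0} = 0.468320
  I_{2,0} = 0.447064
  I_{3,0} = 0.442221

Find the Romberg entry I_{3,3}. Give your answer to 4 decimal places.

0.4406

Richardson extrapolation on the trapezoidal column (denominator 4−1=3):
I_{1,1} = 0.468320 + (0.468320 − 0.592309)/3 = 0.426990
I_{2,1} = (4·0.447064 − 0.468320) / 3 = 0.439979
I_{3,1} = 0.442221 + (0.442221 − 0.447064)/3 = 0.440607
I_{2,2} = 0.439979 + (0.439979 − 0.426990)/15 = 0.440845
I_{3,2} = (16·0.440607 − 0.439979) / 15 = 0.440649
I_{3,3} = 0.440649 + (0.440649 − 0.440845)/63 = 0.440646
(Column j=1 coincides with Simpson's rule on the same nodes.)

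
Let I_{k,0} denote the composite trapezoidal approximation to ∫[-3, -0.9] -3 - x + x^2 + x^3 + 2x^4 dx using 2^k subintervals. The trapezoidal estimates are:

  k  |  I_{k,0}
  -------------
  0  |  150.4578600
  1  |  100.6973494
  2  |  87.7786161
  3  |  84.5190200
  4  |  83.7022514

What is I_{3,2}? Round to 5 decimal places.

Richardson extrapolation on the trapezoidal column (denominator 4−1=3):
I_{2,1} = (4·87.7786161 − 100.6973494) / 3 = 83.4723717
I_{3,1} = (4·84.5190200 − 87.7786161) / 3 = 83.4324880
I_{3,2} = (16·83.4324880 − 83.4723717) / 15 = 83.4298291

83.42983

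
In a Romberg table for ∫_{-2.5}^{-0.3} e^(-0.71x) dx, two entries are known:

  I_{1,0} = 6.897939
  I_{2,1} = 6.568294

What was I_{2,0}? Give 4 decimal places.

6.6507

From I_{2,1} = (4·I_{2,0} − I_{1,0})/3, solve for I_{2,0}:
4·I_{2,0} = 3·6.568294 + 6.897939 = 26.602821
I_{2,0} = 6.650705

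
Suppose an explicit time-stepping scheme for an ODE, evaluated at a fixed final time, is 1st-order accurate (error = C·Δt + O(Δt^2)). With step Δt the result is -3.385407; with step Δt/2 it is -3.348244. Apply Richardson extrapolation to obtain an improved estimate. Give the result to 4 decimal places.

-3.3111

The leading error scales as Δt; refining by a factor of 2 reduces it by 2^1 = 2.
Extrapolated value = (2·A(Δt/2) − A(Δt)) / (2 − 1)
= (2·(-3.348244) − (-3.385407)) / 1
= -3.311081 / 1 = -3.311081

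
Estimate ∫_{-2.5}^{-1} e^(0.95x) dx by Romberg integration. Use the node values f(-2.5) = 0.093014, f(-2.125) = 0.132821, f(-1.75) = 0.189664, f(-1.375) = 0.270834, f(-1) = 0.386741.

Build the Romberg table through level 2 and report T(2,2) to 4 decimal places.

0.3092

T(0,0) (trapezoid, 1 panel, h=1.5000): 0.359816
T(1,0) (trapezoid, 2 panels, h=0.7500): 0.322156
T(2,0) (trapezoid, 4 panels, h=0.3750): 0.312449
T(1,1) = 0.322156 + (0.322156 − 0.359816)/3 = 0.309603
T(2,1) = 0.312449 + (0.312449 − 0.322156)/3 = 0.309213
T(2,2) = 0.309213 + (0.309213 − 0.309603)/15 = 0.309187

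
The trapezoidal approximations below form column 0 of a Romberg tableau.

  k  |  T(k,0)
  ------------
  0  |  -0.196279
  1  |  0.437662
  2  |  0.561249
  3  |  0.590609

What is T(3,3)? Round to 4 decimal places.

Richardson extrapolation on the trapezoidal column (denominator 4−1=3):
T(1,1) = (4·0.437662 − (-0.196279)) / 3 = 0.648976
T(2,1) = (4·0.561249 − 0.437662) / 3 = 0.602445
T(3,1) = 0.590609 + (0.590609 − 0.561249)/3 = 0.600396
T(2,2) = 0.602445 + (0.602445 − 0.648976)/15 = 0.599343
T(3,2) = (16·0.600396 − 0.602445) / 15 = 0.600259
T(3,3) = (64·0.600259 − 0.599343) / 63 = 0.600274

0.6003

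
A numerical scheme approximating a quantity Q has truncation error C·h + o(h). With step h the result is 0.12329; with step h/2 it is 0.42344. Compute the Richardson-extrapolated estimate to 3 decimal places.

0.724

Extrapolated value = (2·A(h/2) − A(h)) / (2 − 1)
= (2·0.42344 − 0.12329) / 1
= 0.72359 / 1 = 0.72359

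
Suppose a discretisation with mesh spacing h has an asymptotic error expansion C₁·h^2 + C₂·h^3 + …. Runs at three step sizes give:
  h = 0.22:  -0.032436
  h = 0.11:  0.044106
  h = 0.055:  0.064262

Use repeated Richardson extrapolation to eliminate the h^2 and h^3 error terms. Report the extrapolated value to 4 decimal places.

First eliminate the h^2 term (factor 2^2 = 4):
  B₁ = (4·0.044106 − (-0.032436))/3 = 0.069620
  B₂ = (4·0.064262 − 0.044106)/3 = 0.070981
Then eliminate the h^3 term (factor 2^3 = 8):
  (8·0.070981 − 0.069620)/7 = 0.071175

0.0712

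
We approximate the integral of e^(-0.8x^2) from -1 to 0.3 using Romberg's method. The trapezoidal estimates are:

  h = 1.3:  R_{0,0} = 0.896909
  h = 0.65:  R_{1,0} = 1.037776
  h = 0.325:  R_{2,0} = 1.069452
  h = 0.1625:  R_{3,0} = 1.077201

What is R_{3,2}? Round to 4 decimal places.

1.0798

Richardson extrapolation on the trapezoidal column (denominator 4−1=3):
R_{2,1} = 1.069452 + (1.069452 − 1.037776)/3 = 1.080011
R_{3,1} = (4·1.077201 − 1.069452) / 3 = 1.079784
R_{3,2} = (16·1.079784 − 1.080011) / 15 = 1.079769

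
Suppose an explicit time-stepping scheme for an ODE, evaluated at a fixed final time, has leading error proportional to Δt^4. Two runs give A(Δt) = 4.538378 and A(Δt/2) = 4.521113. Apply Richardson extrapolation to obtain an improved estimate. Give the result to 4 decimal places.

4.5200

The leading error scales as Δt^4; refining by a factor of 2 reduces it by 2^4 = 16.
Extrapolated value = (16·A(Δt/2) − A(Δt)) / (16 − 1)
= (16·4.521113 − 4.538378) / 15
= 67.799430 / 15 = 4.519962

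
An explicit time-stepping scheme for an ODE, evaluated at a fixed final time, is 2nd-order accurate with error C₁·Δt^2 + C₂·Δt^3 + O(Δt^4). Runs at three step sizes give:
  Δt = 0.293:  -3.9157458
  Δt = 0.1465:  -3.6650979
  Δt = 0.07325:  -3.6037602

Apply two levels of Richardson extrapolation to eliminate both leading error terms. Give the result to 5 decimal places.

First eliminate the Δt^2 term (factor 2^2 = 4):
  B₁ = (4·(-3.6650979) − (-3.9157458))/3 = -3.5815486
  B₂ = (4·(-3.6037602) − (-3.6650979))/3 = -3.5833143
Then eliminate the Δt^3 term (factor 2^3 = 8):
  (8·(-3.5833143) − (-3.5815486))/7 = -3.5835665

-3.58357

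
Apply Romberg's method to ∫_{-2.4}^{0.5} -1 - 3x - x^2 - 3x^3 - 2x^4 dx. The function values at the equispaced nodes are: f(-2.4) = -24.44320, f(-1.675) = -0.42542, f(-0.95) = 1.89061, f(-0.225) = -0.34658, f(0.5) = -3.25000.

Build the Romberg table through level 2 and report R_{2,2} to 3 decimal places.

-6.311

R_{0,0} (trapezoid, 1 panel, h=2.9000): -40.15514
R_{1,0} (trapezoid, 2 panels, h=1.4500): -17.33619
R_{2,0} (trapezoid, 4 panels, h=0.7250): -9.22779
R_{1,1} = -17.33619 + (-17.33619 − (-40.15514))/3 = -9.72987
R_{2,1} = -9.22779 + (-9.22779 − (-17.33619))/3 = -6.52499
R_{2,2} = -6.52499 + (-6.52499 − (-9.72987))/15 = -6.31133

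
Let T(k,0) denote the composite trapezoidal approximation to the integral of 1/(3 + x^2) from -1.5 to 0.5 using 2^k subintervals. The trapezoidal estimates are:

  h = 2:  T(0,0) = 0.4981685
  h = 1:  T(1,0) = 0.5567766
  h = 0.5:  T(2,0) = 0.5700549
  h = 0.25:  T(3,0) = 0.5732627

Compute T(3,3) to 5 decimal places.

0.57432

Richardson extrapolation on the trapezoidal column (denominator 4−1=3):
T(1,1) = 0.5567766 + (0.5567766 − 0.4981685)/3 = 0.5763126
T(2,1) = 0.5700549 + (0.5700549 − 0.5567766)/3 = 0.5744810
T(3,1) = (4·0.5732627 − 0.5700549) / 3 = 0.5743320
T(2,2) = (16·0.5744810 − 0.5763126) / 15 = 0.5743589
T(3,2) = (16·0.5743320 − 0.5744810) / 15 = 0.5743221
T(3,3) = 0.5743221 + (0.5743221 − 0.5743589)/63 = 0.5743215
(Column j=1 coincides with Simpson's rule on the same nodes.)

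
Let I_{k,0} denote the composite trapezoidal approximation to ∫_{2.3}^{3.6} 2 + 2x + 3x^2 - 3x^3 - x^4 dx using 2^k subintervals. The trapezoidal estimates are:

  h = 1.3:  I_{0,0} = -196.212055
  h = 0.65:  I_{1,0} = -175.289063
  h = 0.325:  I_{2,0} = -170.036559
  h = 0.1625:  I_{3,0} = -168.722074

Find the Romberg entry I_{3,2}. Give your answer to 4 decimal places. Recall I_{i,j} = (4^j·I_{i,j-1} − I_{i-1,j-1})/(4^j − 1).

I_{2,1} = (4·(-170.036559) − (-175.289063)) / 3 = -168.285724
I_{3,1} = -168.722074 + (-168.722074 − (-170.036559))/3 = -168.283912
I_{3,2} = (16·(-168.283912) − (-168.285724)) / 15 = -168.283791

-168.2838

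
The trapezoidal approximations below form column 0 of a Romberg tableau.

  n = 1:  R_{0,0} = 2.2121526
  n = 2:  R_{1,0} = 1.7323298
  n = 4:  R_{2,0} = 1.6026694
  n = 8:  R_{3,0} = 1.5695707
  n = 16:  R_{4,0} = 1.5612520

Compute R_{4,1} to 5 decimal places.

1.55848

R_{4,1} = (4·1.5612520 − 1.5695707) / 3 = 1.5584791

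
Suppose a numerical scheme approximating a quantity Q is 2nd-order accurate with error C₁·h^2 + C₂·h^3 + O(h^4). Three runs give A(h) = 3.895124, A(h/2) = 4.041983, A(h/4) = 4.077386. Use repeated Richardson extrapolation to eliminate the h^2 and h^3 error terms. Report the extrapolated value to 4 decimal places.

4.0889

First eliminate the h^2 term (factor 2^2 = 4):
  B₁ = (4·4.041983 − 3.895124)/3 = 4.090936
  B₂ = (4·4.077386 − 4.041983)/3 = 4.089187
Then eliminate the h^3 term (factor 2^3 = 8):
  (8·4.089187 − 4.090936)/7 = 4.088937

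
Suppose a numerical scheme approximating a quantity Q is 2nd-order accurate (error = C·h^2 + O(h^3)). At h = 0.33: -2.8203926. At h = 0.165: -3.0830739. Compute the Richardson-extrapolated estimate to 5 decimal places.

-3.17063

The leading error scales as h^2; refining by a factor of 2 reduces it by 2^2 = 4.
Extrapolated value = (4·A(h/2) − A(h)) / (4 − 1)
= (4·(-3.0830739) − (-2.8203926)) / 3
= -9.5119030 / 3 = -3.1706343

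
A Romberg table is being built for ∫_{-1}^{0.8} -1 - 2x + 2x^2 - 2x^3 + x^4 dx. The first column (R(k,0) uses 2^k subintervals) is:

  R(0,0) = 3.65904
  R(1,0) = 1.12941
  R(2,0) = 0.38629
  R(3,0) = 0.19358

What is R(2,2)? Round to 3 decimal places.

0.129

R(1,1) = 1.12941 + (1.12941 − 3.65904)/3 = 0.28620
R(2,1) = (4·0.38629 − 1.12941) / 3 = 0.13858
R(2,2) = (16·0.13858 − 0.28620) / 15 = 0.12874
(Column j=1 coincides with Simpson's rule on the same nodes.)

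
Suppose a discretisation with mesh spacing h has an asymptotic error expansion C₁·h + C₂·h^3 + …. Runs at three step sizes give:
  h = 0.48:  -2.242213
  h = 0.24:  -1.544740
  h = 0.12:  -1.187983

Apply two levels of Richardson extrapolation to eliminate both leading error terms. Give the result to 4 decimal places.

-0.8289

First eliminate the h term (factor 2^1 = 2):
  B₁ = (2·(-1.544740) − (-2.242213))/1 = -0.847267
  B₂ = (2·(-1.187983) − (-1.544740))/1 = -0.831226
Then eliminate the h^3 term (factor 2^3 = 8):
  (8·(-0.831226) − (-0.847267))/7 = -0.828934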